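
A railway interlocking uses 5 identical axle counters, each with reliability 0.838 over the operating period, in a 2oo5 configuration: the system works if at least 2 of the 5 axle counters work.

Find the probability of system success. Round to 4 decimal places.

0.9970

R = Σ_{i=2}^{5} C(5,i) p^i (1−p)^{5−i} with p = 0.838
C(5,2)·0.838^2·0.162^3 = 0.029856
C(5,3)·0.838^3·0.162^2 = 0.154441
C(5,4)·0.838^4·0.162^1 = 0.399449
C(5,5)·0.838^5·0.162^0 = 0.413257
Sum = 0.9970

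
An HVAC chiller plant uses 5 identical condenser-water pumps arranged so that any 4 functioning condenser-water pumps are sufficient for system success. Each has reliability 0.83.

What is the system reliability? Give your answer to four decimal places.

R = Σ_{i=4}^{5} C(5,i) p^i (1−p)^{5−i} with p = 0.83
C(5,4)·0.83^4·0.17^1 = 0.403396
C(5,5)·0.83^5·0.17^0 = 0.393904
Sum = 0.7973

0.7973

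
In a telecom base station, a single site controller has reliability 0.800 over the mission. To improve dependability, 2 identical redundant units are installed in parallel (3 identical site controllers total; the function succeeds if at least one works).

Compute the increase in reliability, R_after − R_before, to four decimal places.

0.1920

R_before = 0.800
R_after = 1 − (1 − 0.800)^3 = 0.9920
ΔR = 0.9920 − 0.800 = 0.1920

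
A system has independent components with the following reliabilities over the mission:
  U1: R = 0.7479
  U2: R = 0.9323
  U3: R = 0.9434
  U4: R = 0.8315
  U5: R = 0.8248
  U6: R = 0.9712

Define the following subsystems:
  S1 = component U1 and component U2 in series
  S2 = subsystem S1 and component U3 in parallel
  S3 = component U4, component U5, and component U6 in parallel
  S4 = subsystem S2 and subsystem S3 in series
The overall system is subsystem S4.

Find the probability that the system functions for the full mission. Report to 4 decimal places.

0.9820

Series (U1 and U2): 0.747900 × 0.932300 = 0.697267
Parallel ([0.697267] and U3): 1 − (1 − 0.697267)(1 − 0.943400) = 0.982865
Parallel (U4, U5, and U6): 1 − (1 − 0.831500)(1 − 0.824800)(1 − 0.971200) = 0.999150
Series ([0.982865] and [0.999150]): 0.982865 × 0.999150 = 0.9820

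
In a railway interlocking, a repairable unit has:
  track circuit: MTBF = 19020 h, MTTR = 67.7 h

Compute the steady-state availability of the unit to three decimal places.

A(track circuit) = MTBF/(MTBF+MTTR) = 19020/(19020+67.7) = 0.996

0.996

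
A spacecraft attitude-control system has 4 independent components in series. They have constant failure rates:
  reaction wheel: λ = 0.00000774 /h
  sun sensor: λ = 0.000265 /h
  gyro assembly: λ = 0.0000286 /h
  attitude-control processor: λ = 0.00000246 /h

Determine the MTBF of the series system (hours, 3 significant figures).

3290

Series of exponential components: λ_sys = Σ λ_i
λ_sys = 0.00000774 + 0.000265 + 0.0000286 + 0.00000246 = 3.0380e-04 /h
MTBF = 1 / λ_sys = 3290 h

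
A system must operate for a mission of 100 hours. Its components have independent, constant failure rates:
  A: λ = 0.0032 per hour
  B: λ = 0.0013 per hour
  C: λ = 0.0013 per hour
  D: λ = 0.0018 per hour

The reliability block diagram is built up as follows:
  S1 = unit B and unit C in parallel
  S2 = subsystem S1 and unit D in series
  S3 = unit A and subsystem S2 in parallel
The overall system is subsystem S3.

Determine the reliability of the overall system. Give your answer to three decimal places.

R(A) = exp(−0.0032 × 100) = 0.72615
R(B) = exp(−0.0013 × 100) = 0.87810
R(C) = exp(−0.0013 × 100) = 0.87810
R(D) = exp(−0.0018 × 100) = 0.83527
Parallel (B and C): 1 − (1 − 0.87810)(1 − 0.87810) = 0.98514
Series ([0.98514] and D): 0.98514 × 0.83527 = 0.82286
Parallel (A and [0.82286]): 1 − (1 − 0.72615)(1 − 0.82286) = 0.951

0.951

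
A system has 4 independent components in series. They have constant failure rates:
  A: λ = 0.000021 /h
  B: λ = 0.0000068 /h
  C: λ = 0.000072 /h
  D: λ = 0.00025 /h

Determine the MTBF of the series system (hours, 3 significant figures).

2860

Series of exponential components: λ_sys = Σ λ_i
λ_sys = 0.000021 + 0.0000068 + 0.000072 + 0.00025 = 3.4980e-04 /h
MTBF = 1 / λ_sys = 2860 h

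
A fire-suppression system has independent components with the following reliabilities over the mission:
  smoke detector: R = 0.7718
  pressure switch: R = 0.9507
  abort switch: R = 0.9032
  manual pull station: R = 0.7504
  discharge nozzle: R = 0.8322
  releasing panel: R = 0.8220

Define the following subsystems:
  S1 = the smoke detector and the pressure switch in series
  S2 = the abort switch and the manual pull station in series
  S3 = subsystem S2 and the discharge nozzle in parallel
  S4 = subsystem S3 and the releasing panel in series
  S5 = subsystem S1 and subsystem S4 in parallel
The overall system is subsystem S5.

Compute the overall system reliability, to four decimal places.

0.9408

Series (smoke detector and pressure switch): 0.771800 × 0.950700 = 0.733750
Series (abort switch and manual pull station): 0.903200 × 0.750400 = 0.677761
Parallel ([0.677761] and discharge nozzle): 1 − (1 − 0.677761)(1 − 0.832200) = 0.945928
Series ([0.945928] and releasing panel): 0.945928 × 0.822000 = 0.777553
Parallel ([0.733750] and [0.777553]): 1 − (1 − 0.733750)(1 − 0.777553) = 0.9408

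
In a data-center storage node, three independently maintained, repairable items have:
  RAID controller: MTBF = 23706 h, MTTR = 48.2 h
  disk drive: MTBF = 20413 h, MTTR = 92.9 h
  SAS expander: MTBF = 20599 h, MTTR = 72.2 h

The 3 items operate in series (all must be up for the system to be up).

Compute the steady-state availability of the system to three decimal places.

A(RAID controller) = MTBF/(MTBF+MTTR) = 23706/(23706+48.2) = 0.997971
A(disk drive) = MTBF/(MTBF+MTTR) = 20413/(20413+92.9) = 0.995470
A(SAS expander) = MTBF/(MTBF+MTTR) = 20599/(20599+72.2) = 0.996507
Series availability: 0.997971 × 0.995470 × 0.996507 = 0.990

0.990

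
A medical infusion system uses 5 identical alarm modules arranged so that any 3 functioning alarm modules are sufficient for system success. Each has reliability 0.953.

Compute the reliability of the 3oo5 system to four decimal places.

0.9990

R = Σ_{i=3}^{5} C(5,i) p^i (1−p)^{5−i} with p = 0.953
C(5,3)·0.953^3·0.047^2 = 0.019119
C(5,4)·0.953^4·0.047^1 = 0.193838
C(5,5)·0.953^5·0.047^0 = 0.786076
Sum = 0.9990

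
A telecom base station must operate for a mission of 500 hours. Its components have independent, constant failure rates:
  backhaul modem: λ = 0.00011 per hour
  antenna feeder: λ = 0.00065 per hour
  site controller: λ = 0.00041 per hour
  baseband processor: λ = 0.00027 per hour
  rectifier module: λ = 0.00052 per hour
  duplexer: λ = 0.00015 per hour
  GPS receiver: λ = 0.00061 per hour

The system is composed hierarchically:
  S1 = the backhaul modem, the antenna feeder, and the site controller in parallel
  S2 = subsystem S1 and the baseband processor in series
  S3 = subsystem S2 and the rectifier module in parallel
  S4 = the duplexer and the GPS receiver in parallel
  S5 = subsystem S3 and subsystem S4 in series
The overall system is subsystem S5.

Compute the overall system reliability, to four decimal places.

0.9521

R(backhaul modem) = exp(−0.00011 × 500) = 0.946485
R(antenna feeder) = exp(−0.00065 × 500) = 0.722527
R(site controller) = exp(−0.00041 × 500) = 0.814647
R(baseband processor) = exp(−0.00027 × 500) = 0.873716
R(rectifier module) = exp(−0.00052 × 500) = 0.771052
R(duplexer) = exp(−0.00015 × 500) = 0.927743
R(GPS receiver) = exp(−0.00061 × 500) = 0.737123
Parallel (backhaul modem, antenna feeder, and site controller): 1 − (1 − 0.946485)(1 − 0.722527)(1 − 0.814647) = 0.997248
Series ([0.997248] and baseband processor): 0.997248 × 0.873716 = 0.871312
Parallel ([0.871312] and rectifier module): 1 − (1 − 0.871312)(1 − 0.771052) = 0.970537
Parallel (duplexer and GPS receiver): 1 − (1 − 0.927743)(1 − 0.737123) = 0.981005
Series ([0.970537] and [0.981005]): 0.970537 × 0.981005 = 0.9521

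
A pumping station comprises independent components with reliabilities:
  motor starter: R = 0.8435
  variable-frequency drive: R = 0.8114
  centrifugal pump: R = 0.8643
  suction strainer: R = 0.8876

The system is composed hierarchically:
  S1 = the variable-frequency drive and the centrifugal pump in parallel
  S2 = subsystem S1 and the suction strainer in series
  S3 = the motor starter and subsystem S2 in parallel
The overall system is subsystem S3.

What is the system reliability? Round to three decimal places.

0.979

Parallel (variable-frequency drive and centrifugal pump): 1 − (1 − 0.81140)(1 − 0.86430) = 0.97441
Series ([0.97441] and suction strainer): 0.97441 × 0.88760 = 0.86489
Parallel (motor starter and [0.86489]): 1 − (1 − 0.84350)(1 − 0.86489) = 0.979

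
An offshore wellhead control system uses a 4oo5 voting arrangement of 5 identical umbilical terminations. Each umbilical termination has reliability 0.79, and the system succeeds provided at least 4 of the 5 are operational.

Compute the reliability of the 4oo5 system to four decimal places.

R = Σ_{i=4}^{5} C(5,i) p^i (1−p)^{5−i} with p = 0.79
C(5,4)·0.79^4·0.21^1 = 0.408976
C(5,5)·0.79^5·0.21^0 = 0.307706
Sum = 0.7167

0.7167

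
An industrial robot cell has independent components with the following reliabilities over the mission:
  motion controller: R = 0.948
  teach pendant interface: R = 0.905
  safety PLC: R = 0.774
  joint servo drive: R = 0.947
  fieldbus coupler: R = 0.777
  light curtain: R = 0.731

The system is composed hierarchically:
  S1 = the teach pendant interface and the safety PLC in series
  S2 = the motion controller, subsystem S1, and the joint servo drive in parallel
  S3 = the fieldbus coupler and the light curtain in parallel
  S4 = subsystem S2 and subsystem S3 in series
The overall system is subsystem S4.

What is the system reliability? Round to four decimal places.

0.9392

Series (teach pendant interface and safety PLC): 0.905000 × 0.774000 = 0.700470
Parallel (motion controller, [0.700470], and joint servo drive): 1 − (1 − 0.948000)(1 − 0.700470)(1 − 0.947000) = 0.999174
Parallel (fieldbus coupler and light curtain): 1 − (1 − 0.777000)(1 − 0.731000) = 0.940013
Series ([0.999174] and [0.940013]): 0.999174 × 0.940013 = 0.9392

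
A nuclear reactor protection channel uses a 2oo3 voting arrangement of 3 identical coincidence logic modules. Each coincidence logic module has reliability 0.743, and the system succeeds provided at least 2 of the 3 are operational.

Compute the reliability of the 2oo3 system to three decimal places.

0.836

R = Σ_{i=2}^{3} C(3,i) p^i (1−p)^{3−i} with p = 0.743
C(3,2)·0.743^2·0.257^1 = 0.42563
C(3,3)·0.743^3·0.257^0 = 0.41017
Sum = 0.836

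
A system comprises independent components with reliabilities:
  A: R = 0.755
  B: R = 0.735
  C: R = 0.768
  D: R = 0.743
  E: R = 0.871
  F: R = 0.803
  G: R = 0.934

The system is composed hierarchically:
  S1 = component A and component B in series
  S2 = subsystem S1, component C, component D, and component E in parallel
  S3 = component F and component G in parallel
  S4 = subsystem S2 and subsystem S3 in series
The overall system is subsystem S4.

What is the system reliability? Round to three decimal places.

0.984

Series (A and B): 0.75500 × 0.73500 = 0.55493
Parallel ([0.55493], C, D, and E): 1 − (1 − 0.55493)(1 − 0.76800)(1 − 0.74300)(1 − 0.87100) = 0.99658
Parallel (F and G): 1 − (1 − 0.80300)(1 − 0.93400) = 0.98700
Series ([0.99658] and [0.98700]): 0.99658 × 0.98700 = 0.984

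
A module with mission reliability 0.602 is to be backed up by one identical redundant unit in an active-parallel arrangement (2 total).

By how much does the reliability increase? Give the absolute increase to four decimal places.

0.2396

R_before = 0.602
R_after = 1 − (1 − 0.602)^2 = 0.8416
ΔR = 0.8416 − 0.602 = 0.2396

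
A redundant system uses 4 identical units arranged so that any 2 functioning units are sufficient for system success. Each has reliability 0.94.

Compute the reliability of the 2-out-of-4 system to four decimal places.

R = Σ_{i=2}^{4} C(4,i) p^i (1−p)^{4−i} with p = 0.94
C(4,2)·0.94^2·0.06^2 = 0.019086
C(4,3)·0.94^3·0.06^1 = 0.199340
C(4,4)·0.94^4·0.06^0 = 0.780749
Sum = 0.9992

0.9992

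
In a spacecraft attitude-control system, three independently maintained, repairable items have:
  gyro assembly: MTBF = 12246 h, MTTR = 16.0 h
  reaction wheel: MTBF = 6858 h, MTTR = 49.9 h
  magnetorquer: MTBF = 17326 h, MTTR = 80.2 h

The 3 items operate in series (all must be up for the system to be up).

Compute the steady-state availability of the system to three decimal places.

0.987

A(gyro assembly) = MTBF/(MTBF+MTTR) = 12246/(12246+16.0) = 0.998695
A(reaction wheel) = MTBF/(MTBF+MTTR) = 6858/(6858+49.9) = 0.992776
A(magnetorquer) = MTBF/(MTBF+MTTR) = 17326/(17326+80.2) = 0.995392
Series availability: 0.998695 × 0.992776 × 0.995392 = 0.987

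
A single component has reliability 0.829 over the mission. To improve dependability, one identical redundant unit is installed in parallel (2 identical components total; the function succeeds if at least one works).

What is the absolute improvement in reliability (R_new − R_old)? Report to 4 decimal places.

R_before = 0.829
R_after = 1 − (1 − 0.829)^2 = 0.9708
ΔR = 0.9708 − 0.829 = 0.1418

0.1418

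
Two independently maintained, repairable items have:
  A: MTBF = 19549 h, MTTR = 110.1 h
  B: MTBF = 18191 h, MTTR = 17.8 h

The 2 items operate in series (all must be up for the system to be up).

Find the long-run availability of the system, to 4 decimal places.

0.9934

A(A) = MTBF/(MTBF+MTTR) = 19549/(19549+110.1) = 0.994400
A(B) = MTBF/(MTBF+MTTR) = 18191/(18191+17.8) = 0.999022
Series availability: 0.994400 × 0.999022 = 0.9934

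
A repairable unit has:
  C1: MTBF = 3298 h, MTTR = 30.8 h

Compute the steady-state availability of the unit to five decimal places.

0.99075

A(C1) = MTBF/(MTBF+MTTR) = 3298/(3298+30.8) = 0.99075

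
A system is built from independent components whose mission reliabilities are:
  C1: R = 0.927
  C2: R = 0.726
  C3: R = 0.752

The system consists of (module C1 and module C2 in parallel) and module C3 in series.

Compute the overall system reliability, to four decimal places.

0.7370

Parallel (C1 and C2): 1 − (1 − 0.927000)(1 − 0.726000) = 0.979998
Series ([0.979998] and C3): 0.979998 × 0.752000 = 0.7370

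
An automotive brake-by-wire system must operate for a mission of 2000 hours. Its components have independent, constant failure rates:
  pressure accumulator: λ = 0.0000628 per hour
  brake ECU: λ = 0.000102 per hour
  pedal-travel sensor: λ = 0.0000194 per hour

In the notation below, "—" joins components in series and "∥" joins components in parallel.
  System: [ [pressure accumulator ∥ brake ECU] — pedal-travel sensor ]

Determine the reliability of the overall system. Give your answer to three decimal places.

R(pressure accumulator) = exp(−0.0000628 × 2000) = 0.88197
R(brake ECU) = exp(−0.000102 × 2000) = 0.81546
R(pedal-travel sensor) = exp(−0.0000194 × 2000) = 0.96194
Parallel (pressure accumulator and brake ECU): 1 − (1 − 0.88197)(1 − 0.81546) = 0.97822
Series ([0.97822] and pedal-travel sensor): 0.97822 × 0.96194 = 0.941

0.941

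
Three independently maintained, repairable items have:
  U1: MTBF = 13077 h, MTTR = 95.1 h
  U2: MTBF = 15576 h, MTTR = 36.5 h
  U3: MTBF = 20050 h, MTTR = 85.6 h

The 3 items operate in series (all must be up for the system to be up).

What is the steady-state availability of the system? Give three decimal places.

0.986

A(U1) = MTBF/(MTBF+MTTR) = 13077/(13077+95.1) = 0.992780
A(U2) = MTBF/(MTBF+MTTR) = 15576/(15576+36.5) = 0.997662
A(U3) = MTBF/(MTBF+MTTR) = 20050/(20050+85.6) = 0.995749
Series availability: 0.992780 × 0.997662 × 0.995749 = 0.986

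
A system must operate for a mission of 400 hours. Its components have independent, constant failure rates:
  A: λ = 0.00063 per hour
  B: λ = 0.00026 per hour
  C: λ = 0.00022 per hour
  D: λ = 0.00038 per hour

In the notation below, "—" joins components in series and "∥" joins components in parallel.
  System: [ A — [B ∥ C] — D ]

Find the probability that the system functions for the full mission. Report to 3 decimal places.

R(A) = exp(−0.00063 × 400) = 0.77724
R(B) = exp(−0.00026 × 400) = 0.90123
R(C) = exp(−0.00022 × 400) = 0.91576
R(D) = exp(−0.00038 × 400) = 0.85899
Parallel (B and C): 1 − (1 − 0.90123)(1 − 0.91576) = 0.99168
Series (A, [0.99168], and D): 0.77724 × 0.99168 × 0.85899 = 0.662

0.662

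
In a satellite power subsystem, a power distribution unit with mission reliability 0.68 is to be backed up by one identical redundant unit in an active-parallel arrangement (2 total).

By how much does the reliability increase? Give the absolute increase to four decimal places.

R_before = 0.68
R_after = 1 − (1 − 0.68)^2 = 0.8976
ΔR = 0.8976 − 0.68 = 0.2176

0.2176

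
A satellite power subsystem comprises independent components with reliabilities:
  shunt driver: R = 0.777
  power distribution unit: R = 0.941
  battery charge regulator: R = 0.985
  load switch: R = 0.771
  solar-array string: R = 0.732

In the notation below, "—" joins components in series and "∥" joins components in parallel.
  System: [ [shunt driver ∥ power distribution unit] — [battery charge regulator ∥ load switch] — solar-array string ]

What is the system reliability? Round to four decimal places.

0.7199

Parallel (shunt driver and power distribution unit): 1 − (1 − 0.777000)(1 − 0.941000) = 0.986843
Parallel (battery charge regulator and load switch): 1 − (1 − 0.985000)(1 − 0.771000) = 0.996565
Series ([0.986843], [0.996565], and solar-array string): 0.986843 × 0.996565 × 0.732000 = 0.7199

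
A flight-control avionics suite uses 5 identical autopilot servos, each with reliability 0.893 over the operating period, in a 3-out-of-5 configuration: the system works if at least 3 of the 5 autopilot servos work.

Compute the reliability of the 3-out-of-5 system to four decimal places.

0.9896

R = Σ_{i=3}^{5} C(5,i) p^i (1−p)^{5−i} with p = 0.893
C(5,3)·0.893^3·0.107^2 = 0.081531
C(5,4)·0.893^4·0.107^1 = 0.340220
C(5,5)·0.893^5·0.107^0 = 0.567881
Sum = 0.9896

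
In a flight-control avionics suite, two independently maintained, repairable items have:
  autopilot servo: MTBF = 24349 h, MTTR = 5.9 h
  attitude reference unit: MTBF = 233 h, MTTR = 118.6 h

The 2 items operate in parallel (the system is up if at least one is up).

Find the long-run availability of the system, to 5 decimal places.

A(autopilot servo) = MTBF/(MTBF+MTTR) = 24349/(24349+5.9) = 0.999758
A(attitude reference unit) = MTBF/(MTBF+MTTR) = 233/(233+118.6) = 0.662685
Parallel availability: 1 − (1 − 0.999758)(1 − 0.662685) = 0.99992

0.99992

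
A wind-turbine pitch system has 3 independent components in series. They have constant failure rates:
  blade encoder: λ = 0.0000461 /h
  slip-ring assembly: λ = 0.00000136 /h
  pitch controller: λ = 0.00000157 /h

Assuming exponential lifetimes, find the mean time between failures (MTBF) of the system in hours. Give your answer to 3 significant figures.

Series of exponential components: λ_sys = Σ λ_i
λ_sys = 0.0000461 + 0.00000136 + 0.00000157 = 4.9030e-05 /h
MTBF = 1 / λ_sys = 20400 h

20400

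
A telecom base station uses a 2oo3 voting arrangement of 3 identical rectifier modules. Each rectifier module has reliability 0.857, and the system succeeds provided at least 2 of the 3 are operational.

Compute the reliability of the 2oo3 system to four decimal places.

0.9445

R = Σ_{i=2}^{3} C(3,i) p^i (1−p)^{3−i} with p = 0.857
C(3,2)·0.857^2·0.143^1 = 0.315079
C(3,3)·0.857^3·0.143^0 = 0.629423
Sum = 0.9445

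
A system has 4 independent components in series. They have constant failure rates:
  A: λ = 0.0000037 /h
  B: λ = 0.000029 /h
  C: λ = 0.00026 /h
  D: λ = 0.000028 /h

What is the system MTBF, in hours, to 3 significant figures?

Series of exponential components: λ_sys = Σ λ_i
λ_sys = 0.0000037 + 0.000029 + 0.00026 + 0.000028 = 3.2070e-04 /h
MTBF = 1 / λ_sys = 3120 h

3120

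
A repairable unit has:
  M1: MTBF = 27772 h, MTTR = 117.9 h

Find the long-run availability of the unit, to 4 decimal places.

0.9958

A(M1) = MTBF/(MTBF+MTTR) = 27772/(27772+117.9) = 0.9958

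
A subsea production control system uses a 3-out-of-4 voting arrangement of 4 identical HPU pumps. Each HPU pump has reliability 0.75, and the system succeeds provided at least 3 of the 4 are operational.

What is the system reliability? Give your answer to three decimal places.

0.738

R = Σ_{i=3}^{4} C(4,i) p^i (1−p)^{4−i} with p = 0.75
C(4,3)·0.75^3·0.25^1 = 0.42188
C(4,4)·0.75^4·0.25^0 = 0.31641
Sum = 0.738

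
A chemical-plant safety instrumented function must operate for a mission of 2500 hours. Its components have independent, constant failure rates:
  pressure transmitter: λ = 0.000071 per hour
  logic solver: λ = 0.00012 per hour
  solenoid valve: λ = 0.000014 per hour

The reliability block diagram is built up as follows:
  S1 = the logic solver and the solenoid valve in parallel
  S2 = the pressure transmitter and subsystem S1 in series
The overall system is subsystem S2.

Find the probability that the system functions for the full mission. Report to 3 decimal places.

0.830

R(pressure transmitter) = exp(−0.000071 × 2500) = 0.83736
R(logic solver) = exp(−0.00012 × 2500) = 0.74082
R(solenoid valve) = exp(−0.000014 × 2500) = 0.96561
Parallel (logic solver and solenoid valve): 1 − (1 − 0.74082)(1 − 0.96561) = 0.99109
Series (pressure transmitter and [0.99109]): 0.83736 × 0.99109 = 0.830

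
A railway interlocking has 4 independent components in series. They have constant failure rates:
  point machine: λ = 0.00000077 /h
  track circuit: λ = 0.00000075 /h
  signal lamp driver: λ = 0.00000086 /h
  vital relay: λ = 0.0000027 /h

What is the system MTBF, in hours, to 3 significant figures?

197000

Series of exponential components: λ_sys = Σ λ_i
λ_sys = 0.00000077 + 0.00000075 + 0.00000086 + 0.0000027 = 5.0800e-06 /h
MTBF = 1 / λ_sys = 197000 h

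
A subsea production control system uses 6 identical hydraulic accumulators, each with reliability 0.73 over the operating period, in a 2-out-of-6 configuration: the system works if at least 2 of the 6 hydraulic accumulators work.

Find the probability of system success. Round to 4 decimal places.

R = Σ_{i=2}^{6} C(6,i) p^i (1−p)^{6−i} with p = 0.73
C(6,2)·0.73^2·0.27^4 = 0.042481
C(6,3)·0.73^3·0.27^3 = 0.153140
C(6,4)·0.73^4·0.27^2 = 0.310535
C(6,5)·0.73^5·0.27^1 = 0.335838
C(6,6)·0.73^6·0.27^0 = 0.151334
Sum = 0.9933

0.9933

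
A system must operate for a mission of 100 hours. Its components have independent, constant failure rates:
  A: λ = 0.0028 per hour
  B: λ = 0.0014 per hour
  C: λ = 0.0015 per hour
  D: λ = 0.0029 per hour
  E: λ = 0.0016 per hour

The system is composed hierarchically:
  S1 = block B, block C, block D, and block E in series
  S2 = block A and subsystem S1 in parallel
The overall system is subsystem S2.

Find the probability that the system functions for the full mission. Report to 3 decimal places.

R(A) = exp(−0.0028 × 100) = 0.75578
R(B) = exp(−0.0014 × 100) = 0.86936
R(C) = exp(−0.0015 × 100) = 0.86071
R(D) = exp(−0.0029 × 100) = 0.74826
R(E) = exp(−0.0016 × 100) = 0.85214
Series (B, C, D, and E): 0.86936 × 0.86071 × 0.74826 × 0.85214 = 0.47711
Parallel (A and [0.47711]): 1 − (1 − 0.75578)(1 − 0.47711) = 0.872

0.872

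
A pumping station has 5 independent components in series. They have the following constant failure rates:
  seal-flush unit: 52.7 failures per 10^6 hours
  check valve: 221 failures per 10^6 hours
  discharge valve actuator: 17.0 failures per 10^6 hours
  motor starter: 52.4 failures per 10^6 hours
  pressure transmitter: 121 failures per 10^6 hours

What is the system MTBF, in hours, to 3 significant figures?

Series of exponential components: λ_sys = Σ λ_i
λ_sys = 0.0000527 + 0.000221 + 0.0000170 + 0.0000524 + 0.000121 = 4.6410e-04 /h
MTBF = 1 / λ_sys = 2150 h

2150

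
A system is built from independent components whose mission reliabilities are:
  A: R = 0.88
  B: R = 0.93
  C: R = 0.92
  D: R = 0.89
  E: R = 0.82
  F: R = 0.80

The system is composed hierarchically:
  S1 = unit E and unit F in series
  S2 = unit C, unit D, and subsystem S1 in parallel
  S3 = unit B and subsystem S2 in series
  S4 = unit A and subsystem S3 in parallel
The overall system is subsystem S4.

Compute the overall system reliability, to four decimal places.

0.9913

Series (E and F): 0.820000 × 0.800000 = 0.656000
Parallel (C, D, and [0.656000]): 1 − (1 − 0.920000)(1 − 0.890000)(1 − 0.656000) = 0.996973
Series (B and [0.996973]): 0.930000 × 0.996973 = 0.927185
Parallel (A and [0.927185]): 1 − (1 − 0.880000)(1 − 0.927185) = 0.9913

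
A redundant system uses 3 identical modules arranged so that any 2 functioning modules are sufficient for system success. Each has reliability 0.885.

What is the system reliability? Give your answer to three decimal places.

R = Σ_{i=2}^{3} C(3,i) p^i (1−p)^{3−i} with p = 0.885
C(3,2)·0.885^2·0.115^1 = 0.27021
C(3,3)·0.885^3·0.115^0 = 0.69315
Sum = 0.963

0.963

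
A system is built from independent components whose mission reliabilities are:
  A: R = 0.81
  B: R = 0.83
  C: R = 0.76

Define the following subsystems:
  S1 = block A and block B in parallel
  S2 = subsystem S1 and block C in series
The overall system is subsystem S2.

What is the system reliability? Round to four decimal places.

Parallel (A and B): 1 − (1 − 0.810000)(1 − 0.830000) = 0.967700
Series ([0.967700] and C): 0.967700 × 0.760000 = 0.7355

0.7355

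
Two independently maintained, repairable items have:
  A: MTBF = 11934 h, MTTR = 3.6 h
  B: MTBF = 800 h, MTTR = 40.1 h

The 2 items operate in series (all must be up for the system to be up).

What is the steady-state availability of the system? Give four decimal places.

0.9520

A(A) = MTBF/(MTBF+MTTR) = 11934/(11934+3.6) = 0.999698
A(B) = MTBF/(MTBF+MTTR) = 800/(800+40.1) = 0.952268
Series availability: 0.999698 × 0.952268 = 0.9520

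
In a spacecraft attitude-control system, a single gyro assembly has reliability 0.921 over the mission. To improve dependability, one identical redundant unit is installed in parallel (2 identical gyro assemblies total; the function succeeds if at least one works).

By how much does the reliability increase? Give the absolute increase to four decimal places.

0.0728

R_before = 0.921
R_after = 1 − (1 − 0.921)^2 = 0.9938
ΔR = 0.9938 − 0.921 = 0.0728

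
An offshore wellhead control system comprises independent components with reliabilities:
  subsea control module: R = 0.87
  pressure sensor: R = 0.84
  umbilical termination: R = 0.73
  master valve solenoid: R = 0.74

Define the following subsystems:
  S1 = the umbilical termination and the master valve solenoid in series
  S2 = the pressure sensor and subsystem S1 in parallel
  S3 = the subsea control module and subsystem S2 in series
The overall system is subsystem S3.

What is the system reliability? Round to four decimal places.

Series (umbilical termination and master valve solenoid): 0.730000 × 0.740000 = 0.540200
Parallel (pressure sensor and [0.540200]): 1 − (1 − 0.840000)(1 − 0.540200) = 0.926432
Series (subsea control module and [0.926432]): 0.870000 × 0.926432 = 0.8060

0.8060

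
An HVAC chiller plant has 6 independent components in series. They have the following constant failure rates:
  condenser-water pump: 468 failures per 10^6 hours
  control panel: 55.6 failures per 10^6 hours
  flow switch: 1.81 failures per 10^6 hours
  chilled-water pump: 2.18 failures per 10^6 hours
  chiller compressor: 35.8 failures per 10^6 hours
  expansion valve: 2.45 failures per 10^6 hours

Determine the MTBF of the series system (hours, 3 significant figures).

1770

Series of exponential components: λ_sys = Σ λ_i
λ_sys = 0.000468 + 0.0000556 + 0.00000181 + 0.00000218 + 0.0000358 + 0.00000245 = 5.6584e-04 /h
MTBF = 1 / λ_sys = 1770 h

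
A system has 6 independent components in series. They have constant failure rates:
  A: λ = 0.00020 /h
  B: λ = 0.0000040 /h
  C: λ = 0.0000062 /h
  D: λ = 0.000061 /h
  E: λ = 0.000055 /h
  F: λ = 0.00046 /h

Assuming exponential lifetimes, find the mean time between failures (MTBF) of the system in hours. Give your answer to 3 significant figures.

Series of exponential components: λ_sys = Σ λ_i
λ_sys = 0.00020 + 0.0000040 + 0.0000062 + 0.000061 + 0.000055 + 0.00046 = 7.8620e-04 /h
MTBF = 1 / λ_sys = 1270 h

1270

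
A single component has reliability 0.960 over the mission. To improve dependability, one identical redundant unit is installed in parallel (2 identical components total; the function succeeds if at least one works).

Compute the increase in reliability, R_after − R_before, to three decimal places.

R_before = 0.960
R_after = 1 − (1 − 0.960)^2 = 0.998
ΔR = 0.998 − 0.960 = 0.038

0.038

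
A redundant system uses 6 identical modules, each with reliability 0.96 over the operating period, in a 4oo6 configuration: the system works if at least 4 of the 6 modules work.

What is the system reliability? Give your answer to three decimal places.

0.999

R = Σ_{i=4}^{6} C(6,i) p^i (1−p)^{6−i} with p = 0.96
C(6,4)·0.96^4·0.04^2 = 0.02038
C(6,5)·0.96^5·0.04^1 = 0.19569
C(6,6)·0.96^6·0.04^0 = 0.78276
Sum = 0.999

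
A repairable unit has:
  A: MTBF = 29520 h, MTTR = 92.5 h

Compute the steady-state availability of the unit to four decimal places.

0.9969

A(A) = MTBF/(MTBF+MTTR) = 29520/(29520+92.5) = 0.9969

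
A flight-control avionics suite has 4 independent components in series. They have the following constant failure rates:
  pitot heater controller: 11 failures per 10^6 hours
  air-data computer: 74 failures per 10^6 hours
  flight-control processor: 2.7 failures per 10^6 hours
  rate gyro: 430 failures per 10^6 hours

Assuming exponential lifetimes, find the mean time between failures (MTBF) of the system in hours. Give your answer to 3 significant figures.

Series of exponential components: λ_sys = Σ λ_i
λ_sys = 0.000011 + 0.000074 + 0.0000027 + 0.00043 = 5.1770e-04 /h
MTBF = 1 / λ_sys = 1930 h

1930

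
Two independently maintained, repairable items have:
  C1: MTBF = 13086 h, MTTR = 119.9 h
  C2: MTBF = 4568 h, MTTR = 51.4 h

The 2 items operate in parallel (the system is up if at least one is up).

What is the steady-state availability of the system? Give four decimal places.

A(C1) = MTBF/(MTBF+MTTR) = 13086/(13086+119.9) = 0.990921
A(C2) = MTBF/(MTBF+MTTR) = 4568/(4568+51.4) = 0.988873
Parallel availability: 1 − (1 − 0.990921)(1 − 0.988873) = 0.9999

0.9999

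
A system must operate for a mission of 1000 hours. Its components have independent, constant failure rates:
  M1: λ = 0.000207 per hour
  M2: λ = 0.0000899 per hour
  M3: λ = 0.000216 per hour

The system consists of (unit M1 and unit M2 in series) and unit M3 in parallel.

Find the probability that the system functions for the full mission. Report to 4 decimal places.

0.9501

R(M1) = exp(−0.000207 × 1000) = 0.813020
R(M2) = exp(−0.0000899 × 1000) = 0.914023
R(M3) = exp(−0.000216 × 1000) = 0.805735
Series (M1 and M2): 0.813020 × 0.914023 = 0.743119
Parallel ([0.743119] and M3): 1 − (1 − 0.743119)(1 − 0.805735) = 0.9501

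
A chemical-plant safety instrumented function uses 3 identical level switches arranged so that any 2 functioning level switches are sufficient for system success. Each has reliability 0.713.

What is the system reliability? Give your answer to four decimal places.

R = Σ_{i=2}^{3} C(3,i) p^i (1−p)^{3−i} with p = 0.713
C(3,2)·0.713^2·0.287^1 = 0.437706
C(3,3)·0.713^3·0.287^0 = 0.362467
Sum = 0.8002

0.8002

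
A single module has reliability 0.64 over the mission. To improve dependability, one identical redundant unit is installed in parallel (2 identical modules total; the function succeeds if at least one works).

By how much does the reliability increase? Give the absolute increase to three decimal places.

R_before = 0.64
R_after = 1 − (1 − 0.64)^2 = 0.870
ΔR = 0.870 − 0.64 = 0.230

0.230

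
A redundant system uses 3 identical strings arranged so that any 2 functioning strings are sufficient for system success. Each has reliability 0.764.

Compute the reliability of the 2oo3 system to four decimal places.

0.8592

R = Σ_{i=2}^{3} C(3,i) p^i (1−p)^{3−i} with p = 0.764
C(3,2)·0.764^2·0.236^1 = 0.413257
C(3,3)·0.764^3·0.236^0 = 0.445944
Sum = 0.8592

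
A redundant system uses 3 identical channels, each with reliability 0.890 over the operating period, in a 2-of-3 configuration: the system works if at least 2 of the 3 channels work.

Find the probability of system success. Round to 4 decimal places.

R = Σ_{i=2}^{3} C(3,i) p^i (1−p)^{3−i} with p = 0.890
C(3,2)·0.890^2·0.110^1 = 0.261393
C(3,3)·0.890^3·0.110^0 = 0.704969
Sum = 0.9664

0.9664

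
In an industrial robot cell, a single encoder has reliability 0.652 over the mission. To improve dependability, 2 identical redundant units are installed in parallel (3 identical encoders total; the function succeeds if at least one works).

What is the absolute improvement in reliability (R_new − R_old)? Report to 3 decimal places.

0.306

R_before = 0.652
R_after = 1 − (1 − 0.652)^3 = 0.958
ΔR = 0.958 − 0.652 = 0.306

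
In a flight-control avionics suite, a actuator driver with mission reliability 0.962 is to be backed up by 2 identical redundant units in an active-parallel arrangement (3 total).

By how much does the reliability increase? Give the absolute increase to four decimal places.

R_before = 0.962
R_after = 1 − (1 − 0.962)^3 = 0.9999
ΔR = 0.9999 − 0.962 = 0.0379

0.0379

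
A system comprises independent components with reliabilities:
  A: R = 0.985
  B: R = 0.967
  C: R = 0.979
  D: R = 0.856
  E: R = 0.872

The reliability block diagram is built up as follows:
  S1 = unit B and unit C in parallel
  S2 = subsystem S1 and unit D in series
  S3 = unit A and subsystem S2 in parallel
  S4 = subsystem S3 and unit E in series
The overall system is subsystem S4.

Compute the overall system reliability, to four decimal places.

0.8701

Parallel (B and C): 1 − (1 − 0.967000)(1 − 0.979000) = 0.999307
Series ([0.999307] and D): 0.999307 × 0.856000 = 0.855407
Parallel (A and [0.855407]): 1 − (1 − 0.985000)(1 − 0.855407) = 0.997831
Series ([0.997831] and E): 0.997831 × 0.872000 = 0.8701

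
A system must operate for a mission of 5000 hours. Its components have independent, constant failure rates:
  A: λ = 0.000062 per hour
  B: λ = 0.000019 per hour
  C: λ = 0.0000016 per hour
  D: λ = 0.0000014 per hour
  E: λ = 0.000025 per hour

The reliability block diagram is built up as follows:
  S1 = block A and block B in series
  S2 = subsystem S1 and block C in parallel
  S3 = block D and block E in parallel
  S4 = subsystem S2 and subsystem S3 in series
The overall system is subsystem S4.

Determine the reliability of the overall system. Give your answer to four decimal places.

R(A) = exp(−0.000062 × 5000) = 0.733447
R(B) = exp(−0.000019 × 5000) = 0.909373
R(C) = exp(−0.0000016 × 5000) = 0.992032
R(D) = exp(−0.0000014 × 5000) = 0.993024
R(E) = exp(−0.000025 × 5000) = 0.882497
Series (A and B): 0.733447 × 0.909373 = 0.666977
Parallel ([0.666977] and C): 1 − (1 − 0.666977)(1 − 0.992032) = 0.997346
Parallel (D and E): 1 − (1 − 0.993024)(1 − 0.882497) = 0.999180
Series ([0.997346] and [0.999180]): 0.997346 × 0.999180 = 0.9965

0.9965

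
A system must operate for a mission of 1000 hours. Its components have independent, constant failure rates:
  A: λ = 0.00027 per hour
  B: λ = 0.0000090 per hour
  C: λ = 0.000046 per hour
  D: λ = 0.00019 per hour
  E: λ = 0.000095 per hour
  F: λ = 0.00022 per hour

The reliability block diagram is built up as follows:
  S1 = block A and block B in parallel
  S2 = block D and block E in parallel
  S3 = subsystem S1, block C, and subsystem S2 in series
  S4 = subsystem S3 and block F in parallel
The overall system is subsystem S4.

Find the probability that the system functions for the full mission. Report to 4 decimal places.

0.9878

R(A) = exp(−0.00027 × 1000) = 0.763379
R(B) = exp(−0.0000090 × 1000) = 0.991040
R(C) = exp(−0.000046 × 1000) = 0.955042
R(D) = exp(−0.00019 × 1000) = 0.826959
R(E) = exp(−0.000095 × 1000) = 0.909373
R(F) = exp(−0.00022 × 1000) = 0.802519
Parallel (A and B): 1 − (1 − 0.763379)(1 − 0.991040) = 0.997880
Parallel (D and E): 1 − (1 − 0.826959)(1 − 0.909373) = 0.984318
Series ([0.997880], C, and [0.984318]): 0.997880 × 0.955042 × 0.984318 = 0.938072
Parallel ([0.938072] and F): 1 − (1 − 0.938072)(1 − 0.802519) = 0.9878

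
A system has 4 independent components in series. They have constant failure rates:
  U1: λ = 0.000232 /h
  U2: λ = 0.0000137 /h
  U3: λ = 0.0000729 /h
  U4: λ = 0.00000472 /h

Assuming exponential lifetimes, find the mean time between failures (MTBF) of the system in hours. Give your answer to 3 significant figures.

3090

Series of exponential components: λ_sys = Σ λ_i
λ_sys = 0.000232 + 0.0000137 + 0.0000729 + 0.00000472 = 3.2332e-04 /h
MTBF = 1 / λ_sys = 3090 h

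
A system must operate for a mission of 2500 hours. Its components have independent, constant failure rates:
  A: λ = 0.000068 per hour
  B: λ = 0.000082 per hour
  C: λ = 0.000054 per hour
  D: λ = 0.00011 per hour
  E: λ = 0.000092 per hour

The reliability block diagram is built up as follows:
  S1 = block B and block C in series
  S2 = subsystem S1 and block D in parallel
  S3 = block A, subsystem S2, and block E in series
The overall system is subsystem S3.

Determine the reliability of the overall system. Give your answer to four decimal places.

R(A) = exp(−0.000068 × 2500) = 0.843665
R(B) = exp(−0.000082 × 2500) = 0.814647
R(C) = exp(−0.000054 × 2500) = 0.873716
R(D) = exp(−0.00011 × 2500) = 0.759572
R(E) = exp(−0.000092 × 2500) = 0.794534
Series (B and C): 0.814647 × 0.873716 = 0.711770
Parallel ([0.711770] and D): 1 − (1 − 0.711770)(1 − 0.759572) = 0.930701
Series (A, [0.930701], and E): 0.843665 × 0.930701 × 0.794534 = 0.6239

0.6239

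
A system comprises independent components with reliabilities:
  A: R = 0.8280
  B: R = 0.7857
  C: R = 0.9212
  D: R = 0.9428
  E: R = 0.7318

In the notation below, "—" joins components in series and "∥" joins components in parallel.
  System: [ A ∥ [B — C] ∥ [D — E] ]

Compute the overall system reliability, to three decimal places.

Series (B and C): 0.78570 × 0.92120 = 0.72379
Series (D and E): 0.94280 × 0.73180 = 0.68994
Parallel (A, [0.72379], and [0.68994]): 1 − (1 − 0.82800)(1 − 0.72379)(1 − 0.68994) = 0.985

0.985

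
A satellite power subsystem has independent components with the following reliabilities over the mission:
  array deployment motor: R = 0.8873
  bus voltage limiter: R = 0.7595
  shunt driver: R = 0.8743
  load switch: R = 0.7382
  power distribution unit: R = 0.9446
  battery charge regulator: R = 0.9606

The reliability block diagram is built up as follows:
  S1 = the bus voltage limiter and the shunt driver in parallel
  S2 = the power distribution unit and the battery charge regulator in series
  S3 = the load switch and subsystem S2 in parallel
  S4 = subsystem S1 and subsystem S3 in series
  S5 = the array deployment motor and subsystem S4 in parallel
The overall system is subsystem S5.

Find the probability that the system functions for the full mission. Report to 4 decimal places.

0.9939

Parallel (bus voltage limiter and shunt driver): 1 − (1 − 0.759500)(1 − 0.874300) = 0.969769
Series (power distribution unit and battery charge regulator): 0.944600 × 0.960600 = 0.907383
Parallel (load switch and [0.907383]): 1 − (1 − 0.738200)(1 − 0.907383) = 0.975753
Series ([0.969769] and [0.975753]): 0.969769 × 0.975753 = 0.946255
Parallel (array deployment motor and [0.946255]): 1 − (1 − 0.887300)(1 − 0.946255) = 0.9939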